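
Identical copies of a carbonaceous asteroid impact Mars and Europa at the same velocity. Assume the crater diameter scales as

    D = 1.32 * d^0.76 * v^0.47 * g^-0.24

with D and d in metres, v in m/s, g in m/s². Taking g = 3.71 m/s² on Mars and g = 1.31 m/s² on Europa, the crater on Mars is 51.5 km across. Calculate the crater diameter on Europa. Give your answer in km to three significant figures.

All impactor-dependent factors cancel in the ratio, leaving D_Europa/D_Mars = (g_Europa/g_Mars)^-0.24.
(1.31/3.71)^-0.24 = 0.3531^-0.24 = 1.284
D_Europa = 1.284 × 51.5 km = 66.1 km

D ≈ 66.1 km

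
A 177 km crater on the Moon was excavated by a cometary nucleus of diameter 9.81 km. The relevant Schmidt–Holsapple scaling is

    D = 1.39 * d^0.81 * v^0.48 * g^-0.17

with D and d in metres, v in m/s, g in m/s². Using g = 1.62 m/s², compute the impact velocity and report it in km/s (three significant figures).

v ≈ 9.41 km/s

Rearranging for v: v = [D / (1.39 · 9810^0.81 · 1.62^-0.17)]^(1/0.48).
D = 177000 m.
9810^0.81 = 1711
1.62^-0.17 = 0.9213
Denominator = 1.39 × 1711 × 0.9213 = 2191
D / 2191 = 177000 / 2191 = 80.79
v = 80.79^(1/0.48) = 80.79^2.0833 = 9410 m/s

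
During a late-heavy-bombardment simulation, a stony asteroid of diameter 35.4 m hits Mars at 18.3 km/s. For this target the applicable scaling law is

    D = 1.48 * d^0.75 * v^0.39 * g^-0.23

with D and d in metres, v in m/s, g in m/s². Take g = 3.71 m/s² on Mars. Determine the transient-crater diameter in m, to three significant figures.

In SI units: v = 18300 m/s.
d^0.75 = 35.4^0.75 = 14.51
v^0.39 = 18300^0.39 = 45.96
g^-0.23 = 3.71^-0.23 = 0.7397
D = 1.48 × 14.51 × 45.96 × 0.7397 = 730.1 m

D ≈ 730 m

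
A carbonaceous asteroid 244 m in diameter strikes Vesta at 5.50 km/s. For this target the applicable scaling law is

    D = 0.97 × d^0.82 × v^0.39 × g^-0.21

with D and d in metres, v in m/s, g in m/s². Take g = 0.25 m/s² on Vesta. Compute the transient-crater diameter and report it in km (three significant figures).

D ≈ 3.39 km

In SI units: v = 5500 m/s.
d^0.82 = 244^0.82 = 90.71
v^0.39 = 5500^0.39 = 28.76
g^-0.21 = 0.25^-0.21 = 1.338
D = 0.97 × 90.71 × 28.76 × 1.338 = 3386 m
   = 3.386 km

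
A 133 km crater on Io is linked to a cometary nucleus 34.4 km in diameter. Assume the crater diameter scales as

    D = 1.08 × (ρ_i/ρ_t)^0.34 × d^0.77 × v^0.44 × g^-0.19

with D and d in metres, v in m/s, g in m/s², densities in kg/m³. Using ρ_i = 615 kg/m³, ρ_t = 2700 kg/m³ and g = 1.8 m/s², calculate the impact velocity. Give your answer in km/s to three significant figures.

v ≈ 17.3 km/s

Rearranging for v: v = [D / (1.08 · (615/2700)^0.34 · 34400^0.77 · 1.8^-0.19)]^(1/0.44).
D = 133000 m.
(615/2700)^0.34 = 0.6047
34400^0.77 = 3113
1.8^-0.19 = 0.8943
Denominator = 1.08 × 0.6047 × 3113 × 0.8943 = 1818
D / 1818 = 133000 / 1818 = 73.16
v = 73.16^(1/0.44) = 73.16^2.2727 = 17256 m/s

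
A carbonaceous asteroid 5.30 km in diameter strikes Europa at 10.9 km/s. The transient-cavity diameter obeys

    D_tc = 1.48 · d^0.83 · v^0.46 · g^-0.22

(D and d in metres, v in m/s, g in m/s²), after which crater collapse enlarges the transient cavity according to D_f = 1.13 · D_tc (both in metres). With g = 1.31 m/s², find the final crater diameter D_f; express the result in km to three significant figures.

D_f ≈ 140 km

In SI: d = 5300 m, v = 10900 m/s.
d^0.83 = 5300^0.83 = 1234
v^0.46 = 10900^0.46 = 71.98
g^-0.22 = 1.31^-0.22 = 0.9423
D_tc = 1.48 × 1234 × 71.98 × 0.9423 = 1.239 × 10^5 m
D_f = 1.13 × 1.239 × 10^5 = 1.400 × 10^5 m
     = 140.0 km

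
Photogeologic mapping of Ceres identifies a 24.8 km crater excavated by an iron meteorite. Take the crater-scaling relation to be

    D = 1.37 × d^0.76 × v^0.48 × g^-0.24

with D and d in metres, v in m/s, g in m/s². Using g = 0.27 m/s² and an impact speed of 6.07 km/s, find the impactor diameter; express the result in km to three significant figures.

Rearranging for d: d = [D / (1.37 · 6070^0.48 · 0.27^-0.24)]^(1/0.76).
D = 24800 m.
6070^0.48 = 65.45
0.27^-0.24 = 1.369
Denominator = 1.37 × 65.45 × 1.369 = 122.8
D / 122.8 = 24800 / 122.8 = 202.0
d = 202.0^(1/0.76) = 202.0^1.3158 = 1080 m

d ≈ 1.08 km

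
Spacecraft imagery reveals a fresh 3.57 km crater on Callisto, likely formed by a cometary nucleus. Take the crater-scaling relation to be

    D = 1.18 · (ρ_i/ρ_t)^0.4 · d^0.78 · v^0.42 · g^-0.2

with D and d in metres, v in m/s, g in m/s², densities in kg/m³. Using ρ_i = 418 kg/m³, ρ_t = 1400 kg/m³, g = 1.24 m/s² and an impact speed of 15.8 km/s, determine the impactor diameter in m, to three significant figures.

Rearranging for d: d = [D / (1.18 · (418/1400)^0.4 · 15800^0.42 · 1.24^-0.2)]^(1/0.78).
D = 3570 m.
(418/1400)^0.4 = 0.6166
15800^0.42 = 58.00
1.24^-0.2 = 0.9579
Denominator = 1.18 × 0.6166 × 58.00 × 0.9579 = 40.42
D / 40.42 = 3570 / 40.42 = 88.32
d = 88.32^(1/0.78) = 88.32^1.2821 = 312.6 m

d ≈ 313 m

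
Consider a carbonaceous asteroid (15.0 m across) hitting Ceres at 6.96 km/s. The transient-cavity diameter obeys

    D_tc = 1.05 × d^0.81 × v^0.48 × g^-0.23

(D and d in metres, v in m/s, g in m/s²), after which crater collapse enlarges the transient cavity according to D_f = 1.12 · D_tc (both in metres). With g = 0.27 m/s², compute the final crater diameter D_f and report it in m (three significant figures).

D_f ≈ 996 m

v = 6960 m/s.
d^0.81 = 15^0.81 = 8.967
v^0.48 = 6960^0.48 = 69.90
g^-0.23 = 0.27^-0.23 = 1.351
D_tc = 1.05 × 8.967 × 69.90 × 1.351 = 889.1 m
D_f = 1.12 × 889.1 = 995.8 m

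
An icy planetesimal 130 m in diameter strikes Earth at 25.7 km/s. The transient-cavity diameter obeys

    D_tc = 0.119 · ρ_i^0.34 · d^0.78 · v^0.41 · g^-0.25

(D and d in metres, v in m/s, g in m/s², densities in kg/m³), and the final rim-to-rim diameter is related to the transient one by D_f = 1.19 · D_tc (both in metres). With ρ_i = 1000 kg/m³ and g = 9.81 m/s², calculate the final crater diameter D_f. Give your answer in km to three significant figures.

v = 25700 m/s.
ρ_i^0.34 = 1000^0.34 = 10.47
d^0.78 = 130^0.78 = 44.55
v^0.41 = 25700^0.41 = 64.28
g^-0.25 = 9.81^-0.25 = 0.5650
D_tc = 0.119 × 10.47 × 44.55 × 64.28 × 0.5650 = 2016 m
D_f = 1.19 × 2016 = 2399 m
     = 2.399 km

D_f ≈ 2.40 km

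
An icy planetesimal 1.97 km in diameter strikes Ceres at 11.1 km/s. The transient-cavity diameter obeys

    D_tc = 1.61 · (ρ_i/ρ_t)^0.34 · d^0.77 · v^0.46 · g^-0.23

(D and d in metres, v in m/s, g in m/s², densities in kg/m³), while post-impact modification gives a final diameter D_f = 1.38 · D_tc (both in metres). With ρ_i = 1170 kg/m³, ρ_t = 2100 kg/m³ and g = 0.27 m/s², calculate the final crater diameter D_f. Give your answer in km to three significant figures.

In SI: d = 1970 m, v = 11100 m/s.
(ρ_i/ρ_t)^0.34 = (1170/2100)^0.34 = 0.8197
d^0.77 = 1970^0.77 = 344.1
v^0.46 = 11100^0.46 = 72.59
g^-0.23 = 0.27^-0.23 = 1.351
D_tc = 1.61 × 0.8197 × 344.1 × 72.59 × 1.351 = 44530 m
D_f = 1.38 × 44530 = 61451 m
     = 61.45 km

D_f ≈ 61.5 km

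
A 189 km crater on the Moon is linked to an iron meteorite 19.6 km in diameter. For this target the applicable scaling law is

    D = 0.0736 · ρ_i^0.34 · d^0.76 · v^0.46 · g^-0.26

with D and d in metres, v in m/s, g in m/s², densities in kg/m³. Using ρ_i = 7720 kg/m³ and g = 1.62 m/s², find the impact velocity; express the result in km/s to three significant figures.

v ≈ 12.2 km/s

Rearranging for v: v = [D / (0.0736 · 7720^0.34 · 19600^0.76 · 1.62^-0.26)]^(1/0.46).
D = 189000 m.
7720^0.34 = 20.98
19600^0.76 = 1829
1.62^-0.26 = 0.8821
Denominator = 0.0736 × 20.98 × 1829 × 0.8821 = 2491
D / 2491 = 189000 / 2491 = 75.87
v = 75.87^(1/0.46) = 75.87^2.1739 = 12220 m/s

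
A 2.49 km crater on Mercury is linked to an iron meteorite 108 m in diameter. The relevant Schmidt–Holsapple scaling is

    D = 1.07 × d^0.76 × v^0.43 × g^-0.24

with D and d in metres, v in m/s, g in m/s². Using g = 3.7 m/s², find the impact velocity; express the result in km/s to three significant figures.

v ≈ 35.7 km/s

Rearranging for v: v = [D / (1.07 · 108^0.76 · 3.7^-0.24)]^(1/0.43).
D = 2490 m.
108^0.76 = 35.11
3.7^-0.24 = 0.7305
Denominator = 1.07 × 35.11 × 0.7305 = 27.44
D / 27.44 = 2490 / 27.44 = 90.74
v = 90.74^(1/0.43) = 90.74^2.3256 = 35732 m/s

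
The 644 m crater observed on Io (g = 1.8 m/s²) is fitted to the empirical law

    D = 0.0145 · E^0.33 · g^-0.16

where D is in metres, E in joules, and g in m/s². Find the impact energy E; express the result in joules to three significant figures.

Rearranging: E = [D / (0.0145 · g^-0.16)]^(1/0.33).
g^-0.16 = 1.8^-0.16 = 0.9102
D / (0.0145 × 0.9102) = 644 / (0.01320) = 4.879 × 10^4
E = (4.879 × 10^4)^3.0303 = 1.611 × 10^14 J

E ≈ 1.61 × 10^14 J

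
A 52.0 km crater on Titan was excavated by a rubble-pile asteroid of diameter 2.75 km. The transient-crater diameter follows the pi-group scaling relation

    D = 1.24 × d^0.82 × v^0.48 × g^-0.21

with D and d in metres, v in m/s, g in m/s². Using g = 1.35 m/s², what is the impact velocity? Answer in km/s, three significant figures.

Rearranging for v: v = [D / (1.24 · 2750^0.82 · 1.35^-0.21)]^(1/0.48).
D = 52000 m.
2750^0.82 = 661.1
1.35^-0.21 = 0.9389
Denominator = 1.24 × 661.1 × 0.9389 = 769.7
D / 769.7 = 52000 / 769.7 = 67.56
v = 67.56^(1/0.48) = 67.56^2.0833 = 6483 m/s

v ≈ 6.48 km/s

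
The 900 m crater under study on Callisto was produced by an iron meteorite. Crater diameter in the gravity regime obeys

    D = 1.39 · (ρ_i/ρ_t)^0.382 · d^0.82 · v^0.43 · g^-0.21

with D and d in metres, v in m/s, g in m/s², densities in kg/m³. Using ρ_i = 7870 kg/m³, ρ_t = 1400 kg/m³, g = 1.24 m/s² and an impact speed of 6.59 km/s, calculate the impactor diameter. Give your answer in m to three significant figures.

d ≈ 12.6 m

Rearranging for d: d = [D / (1.39 · (7870/1400)^0.382 · 6590^0.43 · 1.24^-0.21)]^(1/0.82).
(7870/1400)^0.382 = 1.934
6590^0.43 = 43.87
1.24^-0.21 = 0.9558
Denominator = 1.39 × 1.934 × 43.87 × 0.9558 = 112.7
D / 112.7 = 900 / 112.7 = 7.986
d = 7.986^(1/0.82) = 7.986^1.2195 = 12.60 m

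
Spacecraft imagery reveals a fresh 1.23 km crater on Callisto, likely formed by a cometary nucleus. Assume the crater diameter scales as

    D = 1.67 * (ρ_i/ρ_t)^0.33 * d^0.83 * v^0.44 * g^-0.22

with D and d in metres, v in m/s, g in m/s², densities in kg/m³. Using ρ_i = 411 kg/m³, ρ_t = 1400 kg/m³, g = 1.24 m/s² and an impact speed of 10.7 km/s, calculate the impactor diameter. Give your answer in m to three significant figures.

d ≈ 35.9 m

Rearranging for d: d = [D / (1.67 · (411/1400)^0.33 · 10700^0.44 · 1.24^-0.22)]^(1/0.83).
D = 1230 m.
(411/1400)^0.33 = 0.6673
10700^0.44 = 59.28
1.24^-0.22 = 0.9538
Denominator = 1.67 × 0.6673 × 59.28 × 0.9538 = 63.01
D / 63.01 = 1230 / 63.01 = 19.52
d = 19.52^(1/0.83) = 19.52^1.2048 = 35.87 m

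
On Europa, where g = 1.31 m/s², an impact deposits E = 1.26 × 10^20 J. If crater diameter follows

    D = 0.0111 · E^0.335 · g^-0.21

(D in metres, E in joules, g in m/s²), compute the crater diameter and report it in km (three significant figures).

E^0.335 = (1.26 × 10^20)^0.335 = 5.415 × 10^6
g^-0.21 = 1.31^-0.21 = 0.9449
D = 0.0111 × 5.415 × 10^6 × 0.9449 = 56795 m
   = 56.79 km

D ≈ 56.8 km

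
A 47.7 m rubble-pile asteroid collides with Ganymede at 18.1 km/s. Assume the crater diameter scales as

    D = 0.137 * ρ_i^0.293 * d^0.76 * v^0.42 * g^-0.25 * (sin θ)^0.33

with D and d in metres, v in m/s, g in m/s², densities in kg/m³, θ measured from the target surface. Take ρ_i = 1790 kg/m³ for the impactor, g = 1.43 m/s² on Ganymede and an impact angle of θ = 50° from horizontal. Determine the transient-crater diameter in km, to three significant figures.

In SI units: v = 18100 m/s.
ρ_i^0.293 = 1790^0.293 = 8.976
d^0.76 = 47.7^0.76 = 18.87
v^0.42 = 18100^0.42 = 61.41
g^-0.25 = 1.43^-0.25 = 0.9145
(sin 50°)^0.33 = 0.7660^0.33 = 0.9158
D = 0.137 × 8.976 × 18.87 × 61.41 × 0.9145 × 0.9158 = 1193 m
   = 1.193 km

D ≈ 1.19 km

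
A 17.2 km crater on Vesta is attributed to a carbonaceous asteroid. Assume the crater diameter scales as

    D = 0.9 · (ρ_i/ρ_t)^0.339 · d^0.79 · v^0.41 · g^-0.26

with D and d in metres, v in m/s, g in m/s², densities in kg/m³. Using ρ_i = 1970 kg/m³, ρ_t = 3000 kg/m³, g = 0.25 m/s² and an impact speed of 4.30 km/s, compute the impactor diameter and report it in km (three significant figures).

d ≈ 2.59 km

Rearranging for d: d = [D / (0.9 · (1970/3000)^0.339 · 4300^0.41 · 0.25^-0.26)]^(1/0.79).
D = 17200 m.
(1970/3000)^0.339 = 0.8671
4300^0.41 = 30.88
0.25^-0.26 = 1.434
Denominator = 0.9 × 0.8671 × 30.88 × 1.434 = 34.56
D / 34.56 = 17200 / 34.56 = 497.7
d = 497.7^(1/0.79) = 497.7^1.2658 = 2593 m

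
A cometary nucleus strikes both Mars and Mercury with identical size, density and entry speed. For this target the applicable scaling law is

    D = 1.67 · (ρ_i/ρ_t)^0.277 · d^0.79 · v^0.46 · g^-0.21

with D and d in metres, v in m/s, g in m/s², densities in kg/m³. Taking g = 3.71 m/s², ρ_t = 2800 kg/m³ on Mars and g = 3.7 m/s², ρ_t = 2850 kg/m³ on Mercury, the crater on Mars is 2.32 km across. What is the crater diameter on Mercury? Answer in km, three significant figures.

The impactor-only factors (d, v, ρ_i) cancel in the ratio, leaving D_Mercury/D_Mars = (g_Mercury/g_Mars)^-0.21 · (ρ_t,Mars/ρ_t,Mercury)^0.277.
(3.7/3.71)^-0.21 = 0.9973^-0.21 = 1.001
(2800/2850)^0.277 = 0.9825^0.277 = 0.9951
Ratio = 1.001 × 0.9951 = 0.9961
D_Mercury = 0.9961 × 2.32 km = 2.31 km

D ≈ 2.31 km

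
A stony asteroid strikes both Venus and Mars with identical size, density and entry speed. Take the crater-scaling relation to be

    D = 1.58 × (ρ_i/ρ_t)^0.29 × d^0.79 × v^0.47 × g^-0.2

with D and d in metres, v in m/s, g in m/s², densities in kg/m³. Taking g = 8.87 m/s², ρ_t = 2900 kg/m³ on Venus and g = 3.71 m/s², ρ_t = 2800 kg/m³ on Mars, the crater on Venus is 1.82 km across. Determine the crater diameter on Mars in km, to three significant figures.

D ≈ 2.19 km

The impactor-only factors (d, v, ρ_i) cancel in the ratio, leaving D_Mars/D_Venus = (g_Mars/g_Venus)^-0.2 · (ρ_t,Venus/ρ_t,Mars)^0.29.
(3.71/8.87)^-0.2 = 0.4183^-0.2 = 1.190
(2900/2800)^0.29 = 1.036^0.29 = 1.010
Ratio = 1.190 × 1.010 = 1.202
D_Mars = 1.202 × 1.82 km = 2.19 km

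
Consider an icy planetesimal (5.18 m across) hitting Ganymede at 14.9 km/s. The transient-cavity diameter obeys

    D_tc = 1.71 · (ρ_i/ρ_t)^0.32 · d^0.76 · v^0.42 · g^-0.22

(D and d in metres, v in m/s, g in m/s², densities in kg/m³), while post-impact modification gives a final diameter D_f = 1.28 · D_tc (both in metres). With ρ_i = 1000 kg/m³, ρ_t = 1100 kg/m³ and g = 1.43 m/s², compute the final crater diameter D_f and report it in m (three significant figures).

D_f ≈ 388 m

v = 14900 m/s.
(ρ_i/ρ_t)^0.32 = (1000/1100)^0.32 = 0.9700
d^0.76 = 5.18^0.76 = 3.491
v^0.42 = 14900^0.42 = 56.59
g^-0.22 = 1.43^-0.22 = 0.9243
D_tc = 1.71 × 0.9700 × 3.491 × 56.59 × 0.9243 = 302.9 m
D_f = 1.28 × 302.9 = 387.7 m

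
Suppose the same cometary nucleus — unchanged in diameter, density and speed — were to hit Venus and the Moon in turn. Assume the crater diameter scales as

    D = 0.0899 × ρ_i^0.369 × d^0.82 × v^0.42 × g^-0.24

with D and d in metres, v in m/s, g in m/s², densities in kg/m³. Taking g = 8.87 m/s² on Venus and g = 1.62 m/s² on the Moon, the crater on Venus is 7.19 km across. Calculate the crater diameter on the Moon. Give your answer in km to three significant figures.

D ≈ 10.8 km

All impactor-dependent factors cancel in the ratio, leaving D_Moon/D_Venus = (g_Moon/g_Venus)^-0.24.
(1.62/8.87)^-0.24 = 0.1826^-0.24 = 1.504
D_Moon = 1.504 × 7.19 km = 10.8 km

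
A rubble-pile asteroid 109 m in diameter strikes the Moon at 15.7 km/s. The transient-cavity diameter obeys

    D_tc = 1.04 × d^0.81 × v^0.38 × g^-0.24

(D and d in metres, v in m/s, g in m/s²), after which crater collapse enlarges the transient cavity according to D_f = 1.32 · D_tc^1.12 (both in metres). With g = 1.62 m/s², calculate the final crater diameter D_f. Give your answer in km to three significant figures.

D_f ≈ 5.22 km

v = 15700 m/s.
d^0.81 = 109^0.81 = 44.70
v^0.38 = 15700^0.38 = 39.30
g^-0.24 = 1.62^-0.24 = 0.8907
D_tc = 1.04 × 44.70 × 39.30 × 0.8907 = 1627 m
D_f = 1.32 × (1627)^1.12 = 5216 m
     = 5.216 km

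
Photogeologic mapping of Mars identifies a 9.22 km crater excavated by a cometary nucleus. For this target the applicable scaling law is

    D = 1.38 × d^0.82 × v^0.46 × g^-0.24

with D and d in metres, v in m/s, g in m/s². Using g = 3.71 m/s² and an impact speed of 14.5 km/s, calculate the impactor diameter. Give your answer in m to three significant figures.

d ≈ 314 m

Rearranging for d: d = [D / (1.38 · 14500^0.46 · 3.71^-0.24)]^(1/0.82).
D = 9220 m.
14500^0.46 = 82.08
3.71^-0.24 = 0.7300
Denominator = 1.38 × 82.08 × 0.7300 = 82.69
D / 82.69 = 9220 / 82.69 = 111.5
d = 111.5^(1/0.82) = 111.5^1.2195 = 313.8 m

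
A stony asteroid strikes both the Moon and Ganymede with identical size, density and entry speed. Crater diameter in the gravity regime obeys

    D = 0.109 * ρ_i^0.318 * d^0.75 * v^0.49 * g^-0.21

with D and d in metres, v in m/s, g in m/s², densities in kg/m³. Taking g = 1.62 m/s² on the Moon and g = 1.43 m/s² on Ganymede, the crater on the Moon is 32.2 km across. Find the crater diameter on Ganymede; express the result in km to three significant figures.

D ≈ 33.1 km

All impactor-dependent factors cancel in the ratio, leaving D_Ganymede/D_Moon = (g_Ganymede/g_Moon)^-0.21.
(1.43/1.62)^-0.21 = 0.8827^-0.21 = 1.027
D_Ganymede = 1.027 × 32.2 km = 33.1 km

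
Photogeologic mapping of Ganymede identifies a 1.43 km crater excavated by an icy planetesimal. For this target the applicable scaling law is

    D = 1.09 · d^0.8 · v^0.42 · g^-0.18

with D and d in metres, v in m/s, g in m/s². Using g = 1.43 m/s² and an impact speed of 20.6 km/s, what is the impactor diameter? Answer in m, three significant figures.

Rearranging for d: d = [D / (1.09 · 20600^0.42 · 1.43^-0.18)]^(1/0.8).
D = 1430 m.
20600^0.42 = 64.84
1.43^-0.18 = 0.9376
Denominator = 1.09 × 64.84 × 0.9376 = 66.27
D / 66.27 = 1430 / 66.27 = 21.58
d = 21.58^(1/0.8) = 21.58^1.25 = 46.51 m

d ≈ 46.5 m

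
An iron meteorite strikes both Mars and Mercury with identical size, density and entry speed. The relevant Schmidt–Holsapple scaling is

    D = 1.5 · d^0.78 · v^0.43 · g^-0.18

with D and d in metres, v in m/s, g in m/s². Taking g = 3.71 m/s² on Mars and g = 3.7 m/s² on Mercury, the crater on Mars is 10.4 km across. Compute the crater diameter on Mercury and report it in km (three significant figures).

All impactor-dependent factors cancel in the ratio, leaving D_Mercury/D_Mars = (g_Mercury/g_Mars)^-0.18.
(3.7/3.71)^-0.18 = 0.9973^-0.18 = 1.000
D_Mercury = 1.000 × 10.4 km = 10.4 km

D ≈ 10.4 km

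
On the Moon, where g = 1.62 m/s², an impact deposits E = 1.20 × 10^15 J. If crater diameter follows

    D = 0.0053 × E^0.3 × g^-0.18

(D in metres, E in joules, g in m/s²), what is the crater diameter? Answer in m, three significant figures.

D ≈ 162 m

E^0.3 = (1.20 × 10^15)^0.3 = 3.340 × 10^4
g^-0.18 = 1.62^-0.18 = 0.9168
D = 0.0053 × 3.340 × 10^4 × 0.9168 = 162.3 m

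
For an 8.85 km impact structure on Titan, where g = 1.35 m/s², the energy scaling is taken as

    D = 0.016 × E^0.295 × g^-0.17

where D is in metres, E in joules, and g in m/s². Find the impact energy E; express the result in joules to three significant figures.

Rearranging: E = [D / (0.016 · g^-0.17)]^(1/0.295).
D = 8850 m.
g^-0.17 = 1.35^-0.17 = 0.9503
D / (0.016 × 0.9503) = 8850 / (0.01520) = 5.822 × 10^5
E = (5.822 × 10^5)^3.3898 = 3.487 × 10^19 J

E ≈ 3.49 × 10^19 J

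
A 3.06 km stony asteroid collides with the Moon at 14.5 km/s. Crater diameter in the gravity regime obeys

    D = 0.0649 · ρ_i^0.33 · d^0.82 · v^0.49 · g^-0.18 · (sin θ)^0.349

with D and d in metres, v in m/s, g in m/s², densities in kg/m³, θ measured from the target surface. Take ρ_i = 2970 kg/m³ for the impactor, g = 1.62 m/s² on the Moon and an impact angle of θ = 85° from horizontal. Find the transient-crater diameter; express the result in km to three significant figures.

D ≈ 65.7 km

In SI units: d = 3060 m, v = 14500 m/s.
ρ_i^0.33 = 2970^0.33 = 14.00
d^0.82 = 3060^0.82 = 721.6
v^0.49 = 14500^0.49 = 109.4
g^-0.18 = 1.62^-0.18 = 0.9168
(sin 85°)^0.349 = 0.9962^0.349 = 0.9987
D = 0.0649 × 14.00 × 721.6 × 109.4 × 0.9168 × 0.9987 = 65674 m
   = 65.67 km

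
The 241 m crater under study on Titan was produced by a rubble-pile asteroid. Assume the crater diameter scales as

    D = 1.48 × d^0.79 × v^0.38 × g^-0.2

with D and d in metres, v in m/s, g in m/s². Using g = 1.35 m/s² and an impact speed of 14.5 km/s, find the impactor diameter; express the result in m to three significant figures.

d ≈ 6.78 m

Rearranging for d: d = [D / (1.48 · 14500^0.38 · 1.35^-0.2)]^(1/0.79).
14500^0.38 = 38.13
1.35^-0.2 = 0.9417
Denominator = 1.48 × 38.13 × 0.9417 = 53.14
D / 53.14 = 241 / 53.14 = 4.535
d = 4.535^(1/0.79) = 4.535^1.2658 = 6.778 m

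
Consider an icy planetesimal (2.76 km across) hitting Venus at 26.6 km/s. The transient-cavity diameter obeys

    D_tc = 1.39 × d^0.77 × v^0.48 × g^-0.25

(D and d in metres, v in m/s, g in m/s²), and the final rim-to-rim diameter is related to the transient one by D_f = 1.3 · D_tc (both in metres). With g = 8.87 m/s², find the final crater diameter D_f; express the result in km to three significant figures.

D_f ≈ 62.1 km

In SI: d = 2760 m, v = 26600 m/s.
d^0.77 = 2760^0.77 = 446.2
v^0.48 = 26600^0.48 = 133.0
g^-0.25 = 8.87^-0.25 = 0.5795
D_tc = 1.39 × 446.2 × 133.0 × 0.5795 = 47800 m
D_f = 1.3 × 47800 = 62140 m
     = 62.14 km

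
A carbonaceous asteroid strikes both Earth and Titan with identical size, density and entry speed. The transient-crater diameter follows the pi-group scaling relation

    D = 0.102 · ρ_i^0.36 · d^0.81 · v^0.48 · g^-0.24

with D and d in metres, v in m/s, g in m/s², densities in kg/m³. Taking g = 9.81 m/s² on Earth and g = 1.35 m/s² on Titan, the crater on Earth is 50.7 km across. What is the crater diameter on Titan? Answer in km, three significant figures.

D ≈ 81.6 km

All impactor-dependent factors cancel in the ratio, leaving D_Titan/D_Earth = (g_Titan/g_Earth)^-0.24.
(1.35/9.81)^-0.24 = 0.1376^-0.24 = 1.610
D_Titan = 1.610 × 50.7 km = 81.6 km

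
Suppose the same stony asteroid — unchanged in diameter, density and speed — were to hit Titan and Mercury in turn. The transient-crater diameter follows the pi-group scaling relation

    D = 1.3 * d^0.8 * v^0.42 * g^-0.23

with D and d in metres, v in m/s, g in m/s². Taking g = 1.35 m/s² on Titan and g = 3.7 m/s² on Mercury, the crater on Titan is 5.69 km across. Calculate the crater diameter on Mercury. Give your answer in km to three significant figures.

D ≈ 4.51 km

All impactor-dependent factors cancel in the ratio, leaving D_Mercury/D_Titan = (g_Mercury/g_Titan)^-0.23.
(3.7/1.35)^-0.23 = 2.741^-0.23 = 0.7930
D_Mercury = 0.7930 × 5.69 km = 4.51 km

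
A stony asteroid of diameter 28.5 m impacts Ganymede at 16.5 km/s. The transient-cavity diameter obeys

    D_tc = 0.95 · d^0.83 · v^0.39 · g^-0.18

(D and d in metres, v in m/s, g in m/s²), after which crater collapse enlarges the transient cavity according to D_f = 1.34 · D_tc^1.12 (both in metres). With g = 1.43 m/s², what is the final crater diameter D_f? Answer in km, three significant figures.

D_f ≈ 1.84 km

v = 16500 m/s.
d^0.83 = 28.5^0.83 = 16.13
v^0.39 = 16500^0.39 = 44.14
g^-0.18 = 1.43^-0.18 = 0.9376
D_tc = 0.95 × 16.13 × 44.14 × 0.9376 = 634.2 m
D_f = 1.34 × (634.2)^1.12 = 1843 m
     = 1.843 km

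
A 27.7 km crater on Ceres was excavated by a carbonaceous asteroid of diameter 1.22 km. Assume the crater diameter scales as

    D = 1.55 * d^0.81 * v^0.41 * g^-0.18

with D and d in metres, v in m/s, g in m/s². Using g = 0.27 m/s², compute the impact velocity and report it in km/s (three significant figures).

Rearranging for v: v = [D / (1.55 · 1220^0.81 · 0.27^-0.18)]^(1/0.41).
D = 27700 m.
1220^0.81 = 316.2
0.27^-0.18 = 1.266
Denominator = 1.55 × 316.2 × 1.266 = 620.5
D / 620.5 = 27700 / 620.5 = 44.64
v = 44.64^(1/0.41) = 44.64^2.439 = 10560 m/s

v ≈ 10.6 km/s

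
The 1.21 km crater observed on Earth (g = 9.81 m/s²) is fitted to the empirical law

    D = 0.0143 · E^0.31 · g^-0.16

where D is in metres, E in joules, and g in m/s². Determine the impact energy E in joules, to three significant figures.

E ≈ 2.55 × 10^16 J

Rearranging: E = [D / (0.0143 · g^-0.16)]^(1/0.31).
D = 1210 m.
g^-0.16 = 9.81^-0.16 = 0.6940
D / (0.0143 × 0.6940) = 1210 / (9.924 × 10^-3) = 1.219 × 10^5
E = (1.219 × 10^5)^3.2258 = 2.549 × 10^16 J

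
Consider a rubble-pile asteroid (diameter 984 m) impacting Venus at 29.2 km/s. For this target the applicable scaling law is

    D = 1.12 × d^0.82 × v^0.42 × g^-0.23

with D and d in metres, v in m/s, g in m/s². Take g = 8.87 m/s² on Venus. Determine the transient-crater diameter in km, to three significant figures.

D ≈ 14.5 km

In SI units: v = 29200 m/s.
d^0.82 = 984^0.82 = 284.6
v^0.42 = 29200^0.42 = 75.07
g^-0.23 = 8.87^-0.23 = 0.6053
D = 1.12 × 284.6 × 75.07 × 0.6053 = 14484 m
   = 14.48 km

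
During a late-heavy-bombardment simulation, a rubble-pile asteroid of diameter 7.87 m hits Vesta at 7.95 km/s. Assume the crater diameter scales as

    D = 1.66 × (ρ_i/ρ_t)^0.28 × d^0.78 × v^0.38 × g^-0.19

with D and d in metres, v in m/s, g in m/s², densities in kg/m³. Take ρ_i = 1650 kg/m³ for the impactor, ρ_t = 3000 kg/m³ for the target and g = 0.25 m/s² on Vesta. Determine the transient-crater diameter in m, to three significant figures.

D ≈ 277 m

In SI units: v = 7950 m/s.
(ρ_i/ρ_t)^0.28 = (1650/3000)^0.28 = 0.8459
d^0.78 = 7.87^0.78 = 4.999
v^0.38 = 7950^0.38 = 30.35
g^-0.19 = 0.25^-0.19 = 1.301
D = 1.66 × 0.8459 × 4.999 × 30.35 × 1.301 = 277.2 m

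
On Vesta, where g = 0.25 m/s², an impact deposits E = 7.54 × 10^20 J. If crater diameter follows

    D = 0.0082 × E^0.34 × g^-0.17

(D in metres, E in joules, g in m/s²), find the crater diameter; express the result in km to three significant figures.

D ≈ 130 km

E^0.34 = (7.54 × 10^20)^0.34 = 1.254 × 10^7
g^-0.17 = 0.25^-0.17 = 1.266
D = 0.0082 × 1.254 × 10^7 × 1.266 = 1.302 × 10^5 m
   = 130.2 km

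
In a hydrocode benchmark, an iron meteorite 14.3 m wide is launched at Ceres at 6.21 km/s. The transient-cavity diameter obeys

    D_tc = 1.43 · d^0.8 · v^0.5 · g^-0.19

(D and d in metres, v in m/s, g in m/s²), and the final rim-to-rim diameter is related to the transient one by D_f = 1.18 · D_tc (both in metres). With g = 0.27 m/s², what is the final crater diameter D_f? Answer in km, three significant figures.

D_f ≈ 1.43 km

v = 6210 m/s.
d^0.8 = 14.3^0.8 = 8.400
v^0.5 = 6210^0.5 = 78.80
g^-0.19 = 0.27^-0.19 = 1.282
D_tc = 1.43 × 8.400 × 78.80 × 1.282 = 1213 m
D_f = 1.18 × 1213 = 1431 m
     = 1.431 km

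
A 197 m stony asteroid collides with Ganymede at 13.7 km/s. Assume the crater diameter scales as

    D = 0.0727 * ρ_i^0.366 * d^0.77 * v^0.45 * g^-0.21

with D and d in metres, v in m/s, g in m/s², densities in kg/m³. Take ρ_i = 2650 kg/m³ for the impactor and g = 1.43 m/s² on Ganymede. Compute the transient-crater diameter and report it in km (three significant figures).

D ≈ 5.13 km

In SI units: v = 13700 m/s.
ρ_i^0.366 = 2650^0.366 = 17.90
d^0.77 = 197^0.77 = 58.44
v^0.45 = 13700^0.45 = 72.70
g^-0.21 = 1.43^-0.21 = 0.9276
D = 0.0727 × 17.90 × 58.44 × 72.70 × 0.9276 = 5129 m
   = 5.129 km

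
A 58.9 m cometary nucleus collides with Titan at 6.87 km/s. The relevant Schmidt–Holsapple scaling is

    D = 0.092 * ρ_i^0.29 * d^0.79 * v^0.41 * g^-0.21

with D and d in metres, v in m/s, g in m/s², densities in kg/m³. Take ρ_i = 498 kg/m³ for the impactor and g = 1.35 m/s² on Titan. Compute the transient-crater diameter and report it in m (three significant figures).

D ≈ 490 m

In SI units: v = 6870 m/s.
ρ_i^0.29 = 498^0.29 = 6.056
d^0.79 = 58.9^0.79 = 25.03
v^0.41 = 6870^0.41 = 37.42
g^-0.21 = 1.35^-0.21 = 0.9389
D = 0.092 × 6.056 × 25.03 × 37.42 × 0.9389 = 490.0 m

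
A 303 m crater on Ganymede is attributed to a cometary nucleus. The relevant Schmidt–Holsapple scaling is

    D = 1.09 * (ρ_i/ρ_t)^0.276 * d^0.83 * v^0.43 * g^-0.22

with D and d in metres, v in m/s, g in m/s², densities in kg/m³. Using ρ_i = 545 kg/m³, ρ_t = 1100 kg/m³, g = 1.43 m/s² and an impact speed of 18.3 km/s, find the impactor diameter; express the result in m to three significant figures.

Rearranging for d: d = [D / (1.09 · (545/1100)^0.276 · 18300^0.43 · 1.43^-0.22)]^(1/0.83).
(545/1100)^0.276 = 0.8238
18300^0.43 = 68.05
1.43^-0.22 = 0.9243
Denominator = 1.09 × 0.8238 × 68.05 × 0.9243 = 56.48
D / 56.48 = 303 / 56.48 = 5.365
d = 5.365^(1/0.83) = 5.365^1.2048 = 7.568 m

d ≈ 7.57 m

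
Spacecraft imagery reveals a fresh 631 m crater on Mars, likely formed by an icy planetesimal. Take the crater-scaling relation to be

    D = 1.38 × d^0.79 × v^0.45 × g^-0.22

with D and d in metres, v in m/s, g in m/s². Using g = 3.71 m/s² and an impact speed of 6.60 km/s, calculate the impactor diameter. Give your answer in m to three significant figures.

Rearranging for d: d = [D / (1.38 · 6600^0.45 · 3.71^-0.22)]^(1/0.79).
6600^0.45 = 52.34
3.71^-0.22 = 0.7494
Denominator = 1.38 × 52.34 × 0.7494 = 54.13
D / 54.13 = 631 / 54.13 = 11.66
d = 11.66^(1/0.79) = 11.66^1.2658 = 22.40 m

d ≈ 22.4 m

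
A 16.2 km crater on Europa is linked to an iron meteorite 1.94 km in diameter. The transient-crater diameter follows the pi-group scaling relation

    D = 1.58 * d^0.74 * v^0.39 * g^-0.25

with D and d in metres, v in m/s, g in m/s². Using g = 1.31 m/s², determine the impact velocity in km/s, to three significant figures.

Rearranging for v: v = [D / (1.58 · 1940^0.74 · 1.31^-0.25)]^(1/0.39).
D = 16200 m.
1940^0.74 = 271.0
1.31^-0.25 = 0.9347
Denominator = 1.58 × 271.0 × 0.9347 = 400.2
D / 400.2 = 16200 / 400.2 = 40.48
v = 40.48^(1/0.39) = 40.48^2.5641 = 13217 m/s

v ≈ 13.2 km/s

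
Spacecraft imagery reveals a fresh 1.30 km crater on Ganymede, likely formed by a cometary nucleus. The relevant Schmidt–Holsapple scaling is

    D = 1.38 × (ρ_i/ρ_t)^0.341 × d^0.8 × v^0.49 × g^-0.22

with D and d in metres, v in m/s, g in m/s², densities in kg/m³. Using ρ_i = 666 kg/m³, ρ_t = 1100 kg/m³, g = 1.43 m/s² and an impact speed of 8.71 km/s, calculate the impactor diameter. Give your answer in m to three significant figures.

Rearranging for d: d = [D / (1.38 · (666/1100)^0.341 · 8710^0.49 · 1.43^-0.22)]^(1/0.8).
D = 1300 m.
(666/1100)^0.341 = 0.8427
8710^0.49 = 85.23
1.43^-0.22 = 0.9243
Denominator = 1.38 × 0.8427 × 85.23 × 0.9243 = 91.61
D / 91.61 = 1300 / 91.61 = 14.19
d = 14.19^(1/0.8) = 14.19^1.25 = 27.54 m

d ≈ 27.5 m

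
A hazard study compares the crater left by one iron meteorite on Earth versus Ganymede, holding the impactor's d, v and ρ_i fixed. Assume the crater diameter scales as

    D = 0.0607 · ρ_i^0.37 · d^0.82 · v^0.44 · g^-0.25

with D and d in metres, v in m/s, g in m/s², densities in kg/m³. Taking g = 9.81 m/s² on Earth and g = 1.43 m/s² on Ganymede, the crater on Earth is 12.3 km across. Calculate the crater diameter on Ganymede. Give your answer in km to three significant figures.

D ≈ 19.9 km

All impactor-dependent factors cancel in the ratio, leaving D_Ganymede/D_Earth = (g_Ganymede/g_Earth)^-0.25.
(1.43/9.81)^-0.25 = 0.1458^-0.25 = 1.618
D_Ganymede = 1.618 × 12.3 km = 19.9 km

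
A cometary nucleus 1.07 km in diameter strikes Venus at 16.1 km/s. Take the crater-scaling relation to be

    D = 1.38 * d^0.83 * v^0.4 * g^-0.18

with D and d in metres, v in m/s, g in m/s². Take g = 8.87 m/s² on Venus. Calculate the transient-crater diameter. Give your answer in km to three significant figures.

D ≈ 14.7 km

In SI units: d = 1070 m, v = 16100 m/s.
d^0.83 = 1070^0.83 = 326.9
v^0.4 = 16100^0.4 = 48.16
g^-0.18 = 8.87^-0.18 = 0.6751
D = 1.38 × 326.9 × 48.16 × 0.6751 = 14667 m
   = 14.67 km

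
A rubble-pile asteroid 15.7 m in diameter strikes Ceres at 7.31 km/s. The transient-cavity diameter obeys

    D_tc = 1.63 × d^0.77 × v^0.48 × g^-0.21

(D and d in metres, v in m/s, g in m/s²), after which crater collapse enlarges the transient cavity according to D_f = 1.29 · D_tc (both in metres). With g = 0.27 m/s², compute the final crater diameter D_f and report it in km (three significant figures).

v = 7310 m/s.
d^0.77 = 15.7^0.77 = 8.334
v^0.48 = 7310^0.48 = 71.56
g^-0.21 = 0.27^-0.21 = 1.316
D_tc = 1.63 × 8.334 × 71.56 × 1.316 = 1279 m
D_f = 1.29 × 1279 = 1650 m
     = 1.650 km

D_f ≈ 1.65 km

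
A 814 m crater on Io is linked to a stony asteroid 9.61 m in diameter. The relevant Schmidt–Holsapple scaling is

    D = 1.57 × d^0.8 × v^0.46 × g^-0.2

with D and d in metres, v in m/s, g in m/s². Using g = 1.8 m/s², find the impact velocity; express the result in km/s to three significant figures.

v ≈ 20.1 km/s

Rearranging for v: v = [D / (1.57 · 9.61^0.8 · 1.8^-0.2)]^(1/0.46).
9.61^0.8 = 6.112
1.8^-0.2 = 0.8891
Denominator = 1.57 × 6.112 × 0.8891 = 8.532
D / 8.532 = 814 / 8.532 = 95.41
v = 95.41^(1/0.46) = 95.41^2.1739 = 20111 m/s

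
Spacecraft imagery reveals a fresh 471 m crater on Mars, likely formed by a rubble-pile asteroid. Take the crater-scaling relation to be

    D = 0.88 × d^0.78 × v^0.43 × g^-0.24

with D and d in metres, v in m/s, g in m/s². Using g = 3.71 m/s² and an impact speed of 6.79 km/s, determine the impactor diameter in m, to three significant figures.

Rearranging for d: d = [D / (0.88 · 6790^0.43 · 3.71^-0.24)]^(1/0.78).
6790^0.43 = 44.43
3.71^-0.24 = 0.7300
Denominator = 0.88 × 44.43 × 0.7300 = 28.54
D / 28.54 = 471 / 28.54 = 16.50
d = 16.50^(1/0.78) = 16.50^1.2821 = 36.39 m

d ≈ 36.4 m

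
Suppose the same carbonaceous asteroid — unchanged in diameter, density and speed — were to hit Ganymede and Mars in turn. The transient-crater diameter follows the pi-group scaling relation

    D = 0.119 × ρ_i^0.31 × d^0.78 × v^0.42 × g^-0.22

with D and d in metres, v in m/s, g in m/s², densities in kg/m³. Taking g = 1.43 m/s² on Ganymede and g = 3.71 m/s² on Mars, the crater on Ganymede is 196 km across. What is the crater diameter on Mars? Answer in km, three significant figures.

D ≈ 159 km

All impactor-dependent factors cancel in the ratio, leaving D_Mars/D_Ganymede = (g_Mars/g_Ganymede)^-0.22.
(3.71/1.43)^-0.22 = 2.594^-0.22 = 0.8108
D_Mars = 0.8108 × 196 km = 159 km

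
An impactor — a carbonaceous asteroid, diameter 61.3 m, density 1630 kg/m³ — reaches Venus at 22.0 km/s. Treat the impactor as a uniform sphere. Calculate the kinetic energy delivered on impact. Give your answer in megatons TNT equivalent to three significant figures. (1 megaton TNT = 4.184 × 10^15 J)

E ≈ 11.4 Mt TNT

v = 22000 m/s.
Mass m = (π/6) ρ d³ = (π/6) × 1630 × (61.3)³ = 1.966 × 10^8 kg
E = ½ m v² = 0.5 × 1.966 × 10^8 × (22000)² = 4.758 × 10^16 J
   = 4.758 × 10^16 / 4.184×10^15 = 11.37 Mt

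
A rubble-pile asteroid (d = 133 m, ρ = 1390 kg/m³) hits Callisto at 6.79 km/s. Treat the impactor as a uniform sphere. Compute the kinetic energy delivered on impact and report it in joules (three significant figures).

E ≈ 3.95 × 10^16 J

v = 6790 m/s.
Mass m = (π/6) ρ d³ = (π/6) × 1390 × (133)³ = 1.712 × 10^9 kg
E = ½ m v² = 0.5 × 1.712 × 10^9 × (6790)² = 3.947 × 10^16 J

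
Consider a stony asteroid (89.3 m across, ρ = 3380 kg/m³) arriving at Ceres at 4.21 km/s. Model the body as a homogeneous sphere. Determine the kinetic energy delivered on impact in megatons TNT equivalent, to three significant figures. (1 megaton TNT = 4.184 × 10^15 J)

v = 4210 m/s.
Mass m = (π/6) ρ d³ = (π/6) × 3380 × (89.3)³ = 1.260 × 10^9 kg
E = ½ m v² = 0.5 × 1.260 × 10^9 × (4210)² = 1.117 × 10^16 J
   = 1.117 × 10^16 / 4.184×10^15 = 2.670 Mt

E ≈ 2.67 Mt TNT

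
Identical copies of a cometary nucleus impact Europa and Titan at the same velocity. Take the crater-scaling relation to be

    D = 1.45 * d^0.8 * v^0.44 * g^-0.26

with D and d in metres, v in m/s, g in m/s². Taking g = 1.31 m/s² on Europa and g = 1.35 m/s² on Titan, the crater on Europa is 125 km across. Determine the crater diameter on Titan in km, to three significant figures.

All impactor-dependent factors cancel in the ratio, leaving D_Titan/D_Europa = (g_Titan/g_Europa)^-0.26.
(1.35/1.31)^-0.26 = 1.031^-0.26 = 0.9921
D_Titan = 0.9921 × 125 km = 124 km

D ≈ 124 km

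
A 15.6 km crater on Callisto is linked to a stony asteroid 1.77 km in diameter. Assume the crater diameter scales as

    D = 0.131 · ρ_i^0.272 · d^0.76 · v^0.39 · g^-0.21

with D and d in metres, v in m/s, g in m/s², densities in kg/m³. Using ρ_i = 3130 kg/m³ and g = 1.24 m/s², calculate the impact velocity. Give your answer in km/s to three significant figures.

v ≈ 19.9 km/s

Rearranging for v: v = [D / (0.131 · 3130^0.272 · 1770^0.76 · 1.24^-0.21)]^(1/0.39).
D = 15600 m.
3130^0.272 = 8.929
1770^0.76 = 294.1
1.24^-0.21 = 0.9558
Denominator = 0.131 × 8.929 × 294.1 × 0.9558 = 328.8
D / 328.8 = 15600 / 328.8 = 47.45
v = 47.45^(1/0.39) = 47.45^2.5641 = 19863 m/s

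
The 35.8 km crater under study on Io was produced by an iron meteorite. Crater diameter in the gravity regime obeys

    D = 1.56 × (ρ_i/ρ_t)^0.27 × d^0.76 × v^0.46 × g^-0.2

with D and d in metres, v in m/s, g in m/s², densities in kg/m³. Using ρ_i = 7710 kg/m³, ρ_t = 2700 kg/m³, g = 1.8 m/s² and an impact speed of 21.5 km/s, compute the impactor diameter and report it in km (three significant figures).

Rearranging for d: d = [D / (1.56 · (7710/2700)^0.27 · 21500^0.46 · 1.8^-0.2)]^(1/0.76).
D = 35800 m.
(7710/2700)^0.27 = 1.328
21500^0.46 = 98.38
1.8^-0.2 = 0.8891
Denominator = 1.56 × 1.328 × 98.38 × 0.8891 = 181.2
D / 181.2 = 35800 / 181.2 = 197.6
d = 197.6^(1/0.76) = 197.6^1.3158 = 1049 m

d ≈ 1.05 km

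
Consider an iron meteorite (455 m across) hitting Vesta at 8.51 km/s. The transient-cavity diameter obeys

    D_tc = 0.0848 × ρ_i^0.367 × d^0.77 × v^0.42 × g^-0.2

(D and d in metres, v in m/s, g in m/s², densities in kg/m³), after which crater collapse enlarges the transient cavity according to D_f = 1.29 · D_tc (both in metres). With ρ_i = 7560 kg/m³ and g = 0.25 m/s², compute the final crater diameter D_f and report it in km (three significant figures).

v = 8510 m/s.
ρ_i^0.367 = 7560^0.367 = 26.51
d^0.77 = 455^0.77 = 111.3
v^0.42 = 8510^0.42 = 44.73
g^-0.2 = 0.25^-0.2 = 1.320
D_tc = 0.0848 × 26.51 × 111.3 × 44.73 × 1.320 = 14770 m
D_f = 1.29 × 14770 = 19053 m
     = 19.05 km

D_f ≈ 19.1 km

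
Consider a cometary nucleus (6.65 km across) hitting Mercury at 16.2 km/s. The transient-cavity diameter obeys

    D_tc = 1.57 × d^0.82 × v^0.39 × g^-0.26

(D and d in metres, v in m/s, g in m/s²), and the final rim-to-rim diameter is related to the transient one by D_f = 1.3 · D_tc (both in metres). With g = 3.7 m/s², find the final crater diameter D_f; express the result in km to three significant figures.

In SI: d = 6650 m, v = 16200 m/s.
d^0.82 = 6650^0.82 = 1364
v^0.39 = 16200^0.39 = 43.82
g^-0.26 = 3.7^-0.26 = 0.7117
D_tc = 1.57 × 1364 × 43.82 × 0.7117 = 66790 m
D_f = 1.3 × 66790 = 86827 m
     = 86.83 km

D_f ≈ 86.8 km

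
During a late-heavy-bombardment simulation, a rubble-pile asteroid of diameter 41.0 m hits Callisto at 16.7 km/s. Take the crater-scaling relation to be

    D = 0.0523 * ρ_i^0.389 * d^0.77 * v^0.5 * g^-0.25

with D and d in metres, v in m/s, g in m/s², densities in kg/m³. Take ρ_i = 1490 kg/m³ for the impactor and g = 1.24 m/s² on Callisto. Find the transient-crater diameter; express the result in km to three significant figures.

D ≈ 1.92 km

In SI units: v = 16700 m/s.
ρ_i^0.389 = 1490^0.389 = 17.15
d^0.77 = 41^0.77 = 17.45
v^0.5 = 16700^0.5 = 129.2
g^-0.25 = 1.24^-0.25 = 0.9476
D = 0.0523 × 17.15 × 17.45 × 129.2 × 0.9476 = 1916 m
   = 1.916 km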